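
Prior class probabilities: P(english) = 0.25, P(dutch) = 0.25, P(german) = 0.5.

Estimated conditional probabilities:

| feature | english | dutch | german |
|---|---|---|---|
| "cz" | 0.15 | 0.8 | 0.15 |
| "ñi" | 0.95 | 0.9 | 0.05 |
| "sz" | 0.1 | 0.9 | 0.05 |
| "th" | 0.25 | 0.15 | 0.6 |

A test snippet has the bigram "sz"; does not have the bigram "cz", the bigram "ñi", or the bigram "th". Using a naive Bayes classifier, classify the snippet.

german

english: 0.25 × (1−0.15) × (1−0.95) × 0.1 × (1−0.25) = 0.000796875
dutch: 0.25 × (1−0.8) × (1−0.9) × 0.9 × (1−0.15) = 0.003825
german: 0.5 × (1−0.15) × (1−0.05) × 0.05 × (1−0.6) = 0.008075
Highest score → german.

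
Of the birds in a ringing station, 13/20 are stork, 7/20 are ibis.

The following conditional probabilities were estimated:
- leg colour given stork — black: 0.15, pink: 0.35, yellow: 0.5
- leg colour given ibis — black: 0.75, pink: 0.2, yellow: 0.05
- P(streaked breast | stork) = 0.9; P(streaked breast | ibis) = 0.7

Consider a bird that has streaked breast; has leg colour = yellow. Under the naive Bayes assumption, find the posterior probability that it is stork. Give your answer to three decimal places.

stork: 0.65 × 0.5 × 0.9 = 0.2925
ibis: 0.35 × 0.05 × 0.7 = 0.01225
P(stork | x) = 0.2925 / 0.30475 ≈ 0.960

0.960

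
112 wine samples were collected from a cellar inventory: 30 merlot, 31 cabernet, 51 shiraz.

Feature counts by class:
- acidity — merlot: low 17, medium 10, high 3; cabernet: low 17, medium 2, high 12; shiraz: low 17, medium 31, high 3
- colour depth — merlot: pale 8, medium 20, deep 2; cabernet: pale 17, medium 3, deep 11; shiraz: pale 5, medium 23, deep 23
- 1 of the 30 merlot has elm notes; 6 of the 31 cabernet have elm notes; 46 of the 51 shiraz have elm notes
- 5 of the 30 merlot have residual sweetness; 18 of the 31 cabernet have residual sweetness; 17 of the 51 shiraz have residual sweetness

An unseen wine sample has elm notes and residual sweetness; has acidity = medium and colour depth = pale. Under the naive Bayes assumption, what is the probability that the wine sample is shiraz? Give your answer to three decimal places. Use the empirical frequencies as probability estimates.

merlot: (30/112) × (10/30) × (8/30) × (1/30) × (5/30) ≈ 0.000132275
cabernet: (31/112) × (2/31) × (17/31) × (6/31) × (18/31) ≈ 0.00110052
shiraz: (51/112) × (31/51) × (5/51) × (46/51) × (17/51) ≈ 0.00815849
P(shiraz | x) = 0.00815849 / 0.009391285 ≈ 0.869

0.869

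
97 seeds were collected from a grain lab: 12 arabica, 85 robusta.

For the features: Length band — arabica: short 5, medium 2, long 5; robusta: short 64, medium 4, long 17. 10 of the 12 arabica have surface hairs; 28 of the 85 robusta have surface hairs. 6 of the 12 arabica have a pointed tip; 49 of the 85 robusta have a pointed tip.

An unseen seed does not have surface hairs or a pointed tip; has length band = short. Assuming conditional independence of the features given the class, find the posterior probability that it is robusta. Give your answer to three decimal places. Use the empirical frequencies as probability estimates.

0.978

arabica: (12/97) × (5/12) × (2/12) × (6/12) ≈ 0.00429553
robusta: (85/97) × (64/85) × (57/85) × (36/85) ≈ 0.187391
P(robusta | x) = 0.187391 / 0.19168653 ≈ 0.978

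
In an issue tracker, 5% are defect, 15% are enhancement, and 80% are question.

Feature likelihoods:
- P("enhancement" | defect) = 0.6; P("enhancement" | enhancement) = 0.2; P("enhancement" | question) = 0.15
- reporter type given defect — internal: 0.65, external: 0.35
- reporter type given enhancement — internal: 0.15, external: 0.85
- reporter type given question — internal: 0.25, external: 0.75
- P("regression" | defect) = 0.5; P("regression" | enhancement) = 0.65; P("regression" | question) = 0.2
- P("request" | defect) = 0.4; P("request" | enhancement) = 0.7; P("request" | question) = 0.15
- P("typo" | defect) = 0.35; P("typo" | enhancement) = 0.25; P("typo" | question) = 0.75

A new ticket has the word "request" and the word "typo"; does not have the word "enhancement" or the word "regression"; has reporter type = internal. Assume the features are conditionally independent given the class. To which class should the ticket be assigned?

defect: 0.05 × (1−0.6) × 0.65 × (1−0.5) × 0.4 × 0.35 = 0.00091
enhancement: 0.15 × (1−0.2) × 0.15 × (1−0.65) × 0.7 × 0.25 = 0.0011025
question: 0.8 × (1−0.15) × 0.25 × (1−0.2) × 0.15 × 0.75 = 0.0153
Highest score → question.

question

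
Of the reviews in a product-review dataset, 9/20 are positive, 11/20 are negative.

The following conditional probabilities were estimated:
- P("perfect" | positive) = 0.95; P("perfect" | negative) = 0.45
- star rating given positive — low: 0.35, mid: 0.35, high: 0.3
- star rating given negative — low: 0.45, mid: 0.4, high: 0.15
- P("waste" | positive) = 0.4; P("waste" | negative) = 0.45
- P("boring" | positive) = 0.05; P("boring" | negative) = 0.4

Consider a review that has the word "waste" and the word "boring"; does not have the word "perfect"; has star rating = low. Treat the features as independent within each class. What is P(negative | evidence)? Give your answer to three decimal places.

0.994

positive: 0.45 × (1−0.95) × 0.35 × 0.4 × 0.05 = 0.0001575
negative: 0.55 × (1−0.45) × 0.45 × 0.45 × 0.4 = 0.0245025
P(negative | x) = 0.0245025 / 0.02466 ≈ 0.994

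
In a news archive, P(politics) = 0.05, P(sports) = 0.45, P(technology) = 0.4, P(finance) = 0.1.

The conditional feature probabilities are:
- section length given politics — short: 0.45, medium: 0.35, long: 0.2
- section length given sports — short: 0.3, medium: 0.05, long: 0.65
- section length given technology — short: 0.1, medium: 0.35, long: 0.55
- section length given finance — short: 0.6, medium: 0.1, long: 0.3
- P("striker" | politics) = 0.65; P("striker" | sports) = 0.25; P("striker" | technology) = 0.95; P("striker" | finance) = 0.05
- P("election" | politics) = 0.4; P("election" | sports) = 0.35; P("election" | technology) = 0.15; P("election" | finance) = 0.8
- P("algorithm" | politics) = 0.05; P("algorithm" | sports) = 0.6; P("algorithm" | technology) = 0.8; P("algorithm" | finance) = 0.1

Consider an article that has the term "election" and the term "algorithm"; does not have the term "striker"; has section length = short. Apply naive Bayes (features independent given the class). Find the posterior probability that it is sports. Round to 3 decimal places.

0.811

politics: 0.05 × 0.45 × (1−0.65) × 0.4 × 0.05 = 0.0001575
sports: 0.45 × 0.3 × (1−0.25) × 0.35 × 0.6 = 0.0212625
technology: 0.4 × 0.1 × (1−0.95) × 0.15 × 0.8 = 0.00024
finance: 0.1 × 0.6 × (1−0.05) × 0.8 × 0.1 = 0.00456
P(sports | x) = 0.0212625 / 0.02622 ≈ 0.811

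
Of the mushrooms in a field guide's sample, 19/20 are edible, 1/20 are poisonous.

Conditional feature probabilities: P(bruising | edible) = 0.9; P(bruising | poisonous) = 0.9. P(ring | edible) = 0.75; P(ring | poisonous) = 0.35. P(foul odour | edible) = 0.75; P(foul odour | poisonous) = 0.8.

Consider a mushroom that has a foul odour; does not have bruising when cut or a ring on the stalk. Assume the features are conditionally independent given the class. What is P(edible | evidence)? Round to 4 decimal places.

edible: 0.95 × (1−0.9) × (1−0.75) × 0.75 = 0.0178125
poisonous: 0.05 × (1−0.9) × (1−0.35) × 0.8 = 0.0026
P(edible | x) = 0.0178125 / 0.0204125 ≈ 0.8726

0.8726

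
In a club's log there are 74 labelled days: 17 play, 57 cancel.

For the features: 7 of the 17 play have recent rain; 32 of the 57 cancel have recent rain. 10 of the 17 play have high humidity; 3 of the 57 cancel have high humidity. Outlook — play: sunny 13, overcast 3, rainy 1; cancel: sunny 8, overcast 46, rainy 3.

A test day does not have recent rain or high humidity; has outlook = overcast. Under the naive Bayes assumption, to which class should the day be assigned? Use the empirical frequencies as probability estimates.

cancel

play: (17/74) × (10/17) × (7/17) × (3/17) ≈ 0.00981951
cancel: (57/74) × (25/57) × (54/57) × (46/57) ≈ 0.258292
Highest score → cancel.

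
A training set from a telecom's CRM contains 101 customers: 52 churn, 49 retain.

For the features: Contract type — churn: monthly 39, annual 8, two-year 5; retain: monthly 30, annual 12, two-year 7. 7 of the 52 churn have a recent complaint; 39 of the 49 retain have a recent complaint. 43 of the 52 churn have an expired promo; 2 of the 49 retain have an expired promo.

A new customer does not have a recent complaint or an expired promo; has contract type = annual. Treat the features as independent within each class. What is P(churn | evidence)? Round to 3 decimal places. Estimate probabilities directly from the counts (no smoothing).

churn: (52/101) × (8/52) × (45/52) × (9/52) ≈ 0.0118636
retain: (49/101) × (12/49) × (10/49) × (47/49) ≈ 0.0232576
P(churn | x) = 0.0118636 / 0.0351212 ≈ 0.338

0.338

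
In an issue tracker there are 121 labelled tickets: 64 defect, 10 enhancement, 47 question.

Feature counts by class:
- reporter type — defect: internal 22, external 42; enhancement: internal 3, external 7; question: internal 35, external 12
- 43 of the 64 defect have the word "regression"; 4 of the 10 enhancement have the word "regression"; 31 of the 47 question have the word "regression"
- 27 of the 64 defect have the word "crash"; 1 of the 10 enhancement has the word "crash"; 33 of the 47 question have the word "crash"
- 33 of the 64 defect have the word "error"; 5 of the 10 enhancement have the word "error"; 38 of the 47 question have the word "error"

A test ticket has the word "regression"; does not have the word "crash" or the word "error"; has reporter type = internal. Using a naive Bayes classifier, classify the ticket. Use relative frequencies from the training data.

defect

defect: (64/121) × (22/64) × (43/64) × (37/64) × (31/64) ≈ 0.0342081
enhancement: (10/121) × (3/10) × (4/10) × (9/10) × (5/10) ≈ 0.00446281
question: (47/121) × (35/47) × (31/47) × (14/47) × (9/47) ≈ 0.0108823
Highest score → defect.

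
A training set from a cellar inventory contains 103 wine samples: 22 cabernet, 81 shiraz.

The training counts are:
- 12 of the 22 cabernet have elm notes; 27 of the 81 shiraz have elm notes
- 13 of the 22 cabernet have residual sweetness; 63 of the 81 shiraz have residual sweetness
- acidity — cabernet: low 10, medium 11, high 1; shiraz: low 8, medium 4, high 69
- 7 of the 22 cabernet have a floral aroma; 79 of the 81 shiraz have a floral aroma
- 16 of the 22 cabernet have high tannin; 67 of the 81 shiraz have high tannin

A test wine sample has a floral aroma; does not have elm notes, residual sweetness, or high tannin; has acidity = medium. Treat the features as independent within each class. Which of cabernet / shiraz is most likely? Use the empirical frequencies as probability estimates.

cabernet

cabernet: (22/103) × (10/22) × (9/22) × (11/22) × (7/22) × (6/22) ≈ 0.00172328
shiraz: (81/103) × (54/81) × (18/81) × (4/81) × (79/81) × (14/81) ≈ 0.000969849
Highest score → cabernet.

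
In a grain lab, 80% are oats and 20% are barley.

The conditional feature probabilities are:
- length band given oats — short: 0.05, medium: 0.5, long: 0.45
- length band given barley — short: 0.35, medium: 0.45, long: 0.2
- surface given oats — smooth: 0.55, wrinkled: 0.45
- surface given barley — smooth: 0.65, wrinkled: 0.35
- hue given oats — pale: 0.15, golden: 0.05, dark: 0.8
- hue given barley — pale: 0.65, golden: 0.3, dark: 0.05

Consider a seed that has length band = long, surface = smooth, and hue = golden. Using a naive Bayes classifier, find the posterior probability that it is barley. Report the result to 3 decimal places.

oats: 0.8 × 0.45 × 0.55 × 0.05 = 0.0099
barley: 0.2 × 0.2 × 0.65 × 0.3 = 0.0078
P(barley | x) = 0.0078 / 0.0177 ≈ 0.441

0.441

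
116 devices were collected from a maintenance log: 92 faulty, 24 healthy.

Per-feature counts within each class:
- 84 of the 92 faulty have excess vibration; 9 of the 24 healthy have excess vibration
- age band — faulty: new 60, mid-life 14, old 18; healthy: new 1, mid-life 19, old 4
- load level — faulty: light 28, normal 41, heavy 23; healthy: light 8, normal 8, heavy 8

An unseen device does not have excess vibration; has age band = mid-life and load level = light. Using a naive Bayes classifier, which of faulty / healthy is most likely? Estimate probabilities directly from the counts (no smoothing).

healthy

faulty: (92/116) × (8/92) × (14/92) × (28/92) ≈ 0.00319406
healthy: (24/116) × (15/24) × (19/24) × (8/24) ≈ 0.0341236
Highest score → healthy.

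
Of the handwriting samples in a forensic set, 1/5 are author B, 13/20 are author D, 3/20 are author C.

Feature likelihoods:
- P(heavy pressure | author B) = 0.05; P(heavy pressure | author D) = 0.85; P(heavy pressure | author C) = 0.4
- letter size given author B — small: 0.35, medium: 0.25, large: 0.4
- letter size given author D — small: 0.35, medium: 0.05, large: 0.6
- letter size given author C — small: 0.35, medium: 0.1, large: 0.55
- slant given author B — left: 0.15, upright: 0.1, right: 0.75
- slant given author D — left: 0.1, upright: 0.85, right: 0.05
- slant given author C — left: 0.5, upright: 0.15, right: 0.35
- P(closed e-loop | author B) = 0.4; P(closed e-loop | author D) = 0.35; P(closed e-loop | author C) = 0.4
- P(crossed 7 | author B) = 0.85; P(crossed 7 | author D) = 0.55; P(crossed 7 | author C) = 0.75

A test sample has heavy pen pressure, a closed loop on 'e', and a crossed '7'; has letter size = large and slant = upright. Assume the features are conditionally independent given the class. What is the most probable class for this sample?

author B: 0.2 × 0.05 × 0.4 × 0.1 × 0.4 × 0.85 = 0.000136
author D: 0.65 × 0.85 × 0.6 × 0.85 × 0.35 × 0.55 = 0.0542416875
author C: 0.15 × 0.4 × 0.55 × 0.15 × 0.4 × 0.75 = 0.001485
Highest score → author D.

author D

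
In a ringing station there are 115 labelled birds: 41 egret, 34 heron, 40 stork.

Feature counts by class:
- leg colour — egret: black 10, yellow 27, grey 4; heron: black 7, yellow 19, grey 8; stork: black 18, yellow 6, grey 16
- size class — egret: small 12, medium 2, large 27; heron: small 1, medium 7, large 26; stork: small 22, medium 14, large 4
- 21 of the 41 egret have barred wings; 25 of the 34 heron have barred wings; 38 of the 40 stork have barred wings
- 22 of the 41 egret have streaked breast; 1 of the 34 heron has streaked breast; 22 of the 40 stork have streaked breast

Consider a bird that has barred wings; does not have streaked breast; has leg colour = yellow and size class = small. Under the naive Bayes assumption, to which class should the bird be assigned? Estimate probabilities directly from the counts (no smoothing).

egret: (41/115) × (27/41) × (12/41) × (21/41) × (19/41) ≈ 0.0163105
heron: (34/115) × (19/34) × (1/34) × (25/34) × (33/34) ≈ 0.00346795
stork: (40/115) × (6/40) × (22/40) × (38/40) × (18/40) ≈ 0.0122674
Highest score → egret.

egret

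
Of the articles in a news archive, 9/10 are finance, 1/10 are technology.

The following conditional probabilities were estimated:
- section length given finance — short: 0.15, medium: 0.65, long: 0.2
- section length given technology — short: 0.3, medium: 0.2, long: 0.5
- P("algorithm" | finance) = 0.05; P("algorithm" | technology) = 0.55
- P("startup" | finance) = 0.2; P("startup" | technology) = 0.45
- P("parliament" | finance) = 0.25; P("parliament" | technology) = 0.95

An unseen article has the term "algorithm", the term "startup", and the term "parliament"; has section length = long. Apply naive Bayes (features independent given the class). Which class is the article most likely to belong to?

finance: 0.9 × 0.2 × 0.05 × 0.2 × 0.25 = 0.00045
technology: 0.1 × 0.5 × 0.55 × 0.45 × 0.95 = 0.01175625
Highest score → technology.

technology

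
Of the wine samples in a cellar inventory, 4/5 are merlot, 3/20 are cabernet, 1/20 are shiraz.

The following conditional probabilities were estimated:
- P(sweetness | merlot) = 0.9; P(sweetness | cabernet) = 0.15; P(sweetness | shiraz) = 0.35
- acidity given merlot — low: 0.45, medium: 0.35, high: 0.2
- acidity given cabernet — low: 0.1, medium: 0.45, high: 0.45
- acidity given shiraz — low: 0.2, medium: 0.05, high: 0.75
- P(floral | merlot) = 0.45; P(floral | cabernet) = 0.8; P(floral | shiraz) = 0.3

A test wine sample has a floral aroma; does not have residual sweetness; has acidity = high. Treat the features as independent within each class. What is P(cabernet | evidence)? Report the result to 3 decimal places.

merlot: 0.8 × (1−0.9) × 0.2 × 0.45 = 0.0072
cabernet: 0.15 × (1−0.15) × 0.45 × 0.8 = 0.0459
shiraz: 0.05 × (1−0.35) × 0.75 × 0.3 = 0.0073125
P(cabernet | x) = 0.0459 / 0.0604125 ≈ 0.760

0.760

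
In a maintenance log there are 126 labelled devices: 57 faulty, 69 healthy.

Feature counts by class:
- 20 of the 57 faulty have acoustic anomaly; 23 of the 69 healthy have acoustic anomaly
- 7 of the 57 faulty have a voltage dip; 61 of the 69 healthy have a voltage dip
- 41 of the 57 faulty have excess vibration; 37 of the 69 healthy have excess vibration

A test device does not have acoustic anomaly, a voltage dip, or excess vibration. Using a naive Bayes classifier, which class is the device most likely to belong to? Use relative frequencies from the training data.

faulty

faulty: (57/126) × (37/57) × (50/57) × (16/57) ≈ 0.0723055
healthy: (69/126) × (46/69) × (8/69) × (32/69) ≈ 0.0196304
Highest score → faulty.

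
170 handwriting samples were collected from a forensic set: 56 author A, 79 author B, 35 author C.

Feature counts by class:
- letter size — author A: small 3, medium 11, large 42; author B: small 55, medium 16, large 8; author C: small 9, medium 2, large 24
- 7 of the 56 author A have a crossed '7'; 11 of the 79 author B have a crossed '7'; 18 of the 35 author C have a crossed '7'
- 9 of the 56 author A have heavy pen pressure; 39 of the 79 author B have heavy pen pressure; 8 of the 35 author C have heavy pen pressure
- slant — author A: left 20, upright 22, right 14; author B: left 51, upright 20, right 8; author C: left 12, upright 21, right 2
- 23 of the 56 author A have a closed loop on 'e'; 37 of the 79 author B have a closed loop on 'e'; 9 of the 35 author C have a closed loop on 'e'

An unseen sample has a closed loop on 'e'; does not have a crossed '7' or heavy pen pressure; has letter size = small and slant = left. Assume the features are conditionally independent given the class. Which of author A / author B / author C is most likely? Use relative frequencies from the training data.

author B

author A: (56/170) × (3/56) × (49/56) × (47/56) × (20/56) × (23/56) ≈ 0.00190096
author B: (79/170) × (55/79) × (68/79) × (40/79) × (51/79) × (37/79) ≈ 0.042633
author C: (35/170) × (9/35) × (17/35) × (27/35) × (12/35) × (9/35) ≈ 0.00174887
Highest score → author B.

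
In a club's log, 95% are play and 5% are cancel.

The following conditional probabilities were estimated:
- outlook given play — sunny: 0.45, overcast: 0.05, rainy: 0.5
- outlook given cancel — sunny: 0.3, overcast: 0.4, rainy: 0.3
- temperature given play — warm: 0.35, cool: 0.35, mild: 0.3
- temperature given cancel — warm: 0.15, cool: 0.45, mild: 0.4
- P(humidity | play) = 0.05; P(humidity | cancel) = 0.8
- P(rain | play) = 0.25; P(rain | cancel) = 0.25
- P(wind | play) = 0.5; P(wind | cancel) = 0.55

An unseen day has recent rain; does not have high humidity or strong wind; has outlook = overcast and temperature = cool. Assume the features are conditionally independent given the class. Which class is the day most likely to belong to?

play: 0.95 × 0.05 × 0.35 × (1−0.05) × 0.25 × (1−0.5) = 0.00197421875
cancel: 0.05 × 0.4 × 0.45 × (1−0.8) × 0.25 × (1−0.55) = 0.0002025
Highest score → play.

play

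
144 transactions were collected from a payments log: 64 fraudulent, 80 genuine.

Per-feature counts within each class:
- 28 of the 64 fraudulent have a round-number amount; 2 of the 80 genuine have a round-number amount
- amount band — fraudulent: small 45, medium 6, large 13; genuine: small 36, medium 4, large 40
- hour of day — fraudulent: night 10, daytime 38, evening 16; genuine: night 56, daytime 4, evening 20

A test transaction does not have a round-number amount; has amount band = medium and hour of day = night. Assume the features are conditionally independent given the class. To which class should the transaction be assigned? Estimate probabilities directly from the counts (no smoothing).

genuine

fraudulent: (64/144) × (36/64) × (6/64) × (10/64) = 0.003662109375
genuine: (80/144) × (78/80) × (4/80) × (56/80) ≈ 0.0189583
Highest score → genuine.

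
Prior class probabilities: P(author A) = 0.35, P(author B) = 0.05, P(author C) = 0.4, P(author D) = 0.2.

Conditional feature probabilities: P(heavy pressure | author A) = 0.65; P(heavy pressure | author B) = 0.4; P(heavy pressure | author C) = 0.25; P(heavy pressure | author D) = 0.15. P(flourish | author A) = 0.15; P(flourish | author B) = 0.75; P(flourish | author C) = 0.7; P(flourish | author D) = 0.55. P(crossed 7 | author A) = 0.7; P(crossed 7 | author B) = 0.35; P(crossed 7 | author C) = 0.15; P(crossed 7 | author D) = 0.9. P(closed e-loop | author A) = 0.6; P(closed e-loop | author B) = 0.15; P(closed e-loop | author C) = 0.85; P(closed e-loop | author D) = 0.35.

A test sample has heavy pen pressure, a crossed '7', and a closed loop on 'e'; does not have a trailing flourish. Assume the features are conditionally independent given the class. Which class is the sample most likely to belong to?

author A

author A: 0.35 × 0.65 × (1−0.15) × 0.7 × 0.6 = 0.0812175
author B: 0.05 × 0.4 × (1−0.75) × 0.35 × 0.15 = 0.0002625
author C: 0.4 × 0.25 × (1−0.7) × 0.15 × 0.85 = 0.003825
author D: 0.2 × 0.15 × (1−0.55) × 0.9 × 0.35 = 0.0042525
Highest score → author A.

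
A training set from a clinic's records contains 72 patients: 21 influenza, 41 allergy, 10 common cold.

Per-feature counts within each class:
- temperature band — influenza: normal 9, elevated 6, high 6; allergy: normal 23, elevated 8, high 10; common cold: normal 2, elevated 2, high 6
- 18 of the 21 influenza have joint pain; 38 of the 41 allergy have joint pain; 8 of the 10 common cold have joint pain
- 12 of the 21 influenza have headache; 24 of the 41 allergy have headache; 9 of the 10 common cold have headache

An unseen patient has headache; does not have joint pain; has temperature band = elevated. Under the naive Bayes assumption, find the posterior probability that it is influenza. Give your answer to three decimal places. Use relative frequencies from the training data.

0.411

influenza: (21/72) × (6/21) × (3/21) × (12/21) ≈ 0.00680272
allergy: (41/72) × (8/41) × (3/41) × (24/41) ≈ 0.00475907
common cold: (10/72) × (2/10) × (2/10) × (9/10) = 0.005
P(influenza | x) = 0.00680272 / 0.01656179 ≈ 0.411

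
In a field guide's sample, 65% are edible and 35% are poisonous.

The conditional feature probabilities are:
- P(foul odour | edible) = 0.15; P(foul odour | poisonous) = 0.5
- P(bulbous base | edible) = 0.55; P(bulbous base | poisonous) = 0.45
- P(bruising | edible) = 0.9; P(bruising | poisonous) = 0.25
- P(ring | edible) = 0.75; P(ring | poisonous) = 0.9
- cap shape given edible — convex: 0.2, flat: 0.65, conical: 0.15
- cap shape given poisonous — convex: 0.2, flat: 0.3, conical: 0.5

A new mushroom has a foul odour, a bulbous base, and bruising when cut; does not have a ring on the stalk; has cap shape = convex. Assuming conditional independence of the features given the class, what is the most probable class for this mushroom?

edible

edible: 0.65 × 0.15 × 0.55 × 0.9 × (1−0.75) × 0.2 = 0.002413125
poisonous: 0.35 × 0.5 × 0.45 × 0.25 × (1−0.9) × 0.2 = 0.00039375
Highest score → edible.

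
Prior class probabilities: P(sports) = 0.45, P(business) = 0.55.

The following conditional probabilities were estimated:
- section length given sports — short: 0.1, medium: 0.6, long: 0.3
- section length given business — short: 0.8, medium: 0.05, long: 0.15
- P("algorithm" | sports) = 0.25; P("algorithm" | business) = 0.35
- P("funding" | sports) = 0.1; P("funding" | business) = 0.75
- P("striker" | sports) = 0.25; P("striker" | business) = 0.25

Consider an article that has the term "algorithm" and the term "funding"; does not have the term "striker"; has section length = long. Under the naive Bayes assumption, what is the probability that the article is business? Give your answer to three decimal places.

0.865

sports: 0.45 × 0.3 × 0.25 × 0.1 × (1−0.25) = 0.00253125
business: 0.55 × 0.15 × 0.35 × 0.75 × (1−0.25) = 0.0162421875
P(business | x) = 0.0162421875 / 0.0187734375 ≈ 0.865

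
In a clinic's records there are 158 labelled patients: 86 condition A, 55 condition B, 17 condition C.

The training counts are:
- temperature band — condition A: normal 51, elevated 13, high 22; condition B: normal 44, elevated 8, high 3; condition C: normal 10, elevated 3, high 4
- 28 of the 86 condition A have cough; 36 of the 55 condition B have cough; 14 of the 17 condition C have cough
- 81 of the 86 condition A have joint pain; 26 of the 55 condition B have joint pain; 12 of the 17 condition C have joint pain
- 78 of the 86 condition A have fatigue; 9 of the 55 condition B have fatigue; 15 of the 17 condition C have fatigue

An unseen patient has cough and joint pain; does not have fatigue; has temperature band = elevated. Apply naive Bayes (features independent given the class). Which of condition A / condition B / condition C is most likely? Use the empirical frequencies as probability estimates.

condition B

condition A: (86/158) × (13/86) × (28/86) × (81/86) × (8/86) ≈ 0.00234706
condition B: (55/158) × (8/55) × (36/55) × (26/55) × (46/55) ≈ 0.0131032
condition C: (17/158) × (3/17) × (14/17) × (12/17) × (2/17) ≈ 0.00129854
Highest score → condition B.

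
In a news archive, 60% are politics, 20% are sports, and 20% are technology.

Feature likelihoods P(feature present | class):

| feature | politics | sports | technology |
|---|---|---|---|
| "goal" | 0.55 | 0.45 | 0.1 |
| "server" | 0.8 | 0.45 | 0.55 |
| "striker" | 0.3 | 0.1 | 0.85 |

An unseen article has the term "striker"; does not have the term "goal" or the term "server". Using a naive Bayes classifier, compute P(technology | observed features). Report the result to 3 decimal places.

0.756

politics: 0.6 × (1−0.55) × (1−0.8) × 0.3 = 0.0162
sports: 0.2 × (1−0.45) × (1−0.45) × 0.1 = 0.00605
technology: 0.2 × (1−0.1) × (1−0.55) × 0.85 = 0.06885
P(technology | x) = 0.06885 / 0.0911 ≈ 0.756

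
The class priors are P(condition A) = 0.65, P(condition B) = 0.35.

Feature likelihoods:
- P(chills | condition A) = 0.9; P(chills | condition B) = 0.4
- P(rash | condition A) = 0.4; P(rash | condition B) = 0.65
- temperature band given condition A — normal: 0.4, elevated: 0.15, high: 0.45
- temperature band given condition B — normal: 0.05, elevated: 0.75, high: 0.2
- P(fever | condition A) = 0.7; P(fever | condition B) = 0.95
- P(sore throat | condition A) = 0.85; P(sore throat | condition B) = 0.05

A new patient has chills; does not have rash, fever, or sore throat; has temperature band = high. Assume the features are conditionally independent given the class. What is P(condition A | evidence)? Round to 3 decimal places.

condition A: 0.65 × 0.9 × (1−0.4) × 0.45 × (1−0.7) × (1−0.85) = 0.00710775
condition B: 0.35 × 0.4 × (1−0.65) × 0.2 × (1−0.95) × (1−0.05) = 0.0004655
P(condition A | x) = 0.00710775 / 0.00757325 ≈ 0.939

0.939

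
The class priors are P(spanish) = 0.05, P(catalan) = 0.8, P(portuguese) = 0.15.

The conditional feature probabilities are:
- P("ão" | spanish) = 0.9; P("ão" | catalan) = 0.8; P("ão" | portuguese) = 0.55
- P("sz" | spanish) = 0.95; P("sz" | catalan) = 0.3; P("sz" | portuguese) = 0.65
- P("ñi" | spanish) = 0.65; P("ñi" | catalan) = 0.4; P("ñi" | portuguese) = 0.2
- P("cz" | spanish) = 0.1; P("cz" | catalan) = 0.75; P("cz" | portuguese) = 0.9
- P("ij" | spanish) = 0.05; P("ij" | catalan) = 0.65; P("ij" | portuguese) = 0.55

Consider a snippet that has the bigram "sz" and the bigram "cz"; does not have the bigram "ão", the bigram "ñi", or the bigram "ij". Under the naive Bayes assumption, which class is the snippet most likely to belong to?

spanish: 0.05 × (1−0.9) × 0.95 × (1−0.65) × 0.1 × (1−0.05) = 0.0001579375
catalan: 0.8 × (1−0.8) × 0.3 × (1−0.4) × 0.75 × (1−0.65) = 0.00756
portuguese: 0.15 × (1−0.55) × 0.65 × (1−0.2) × 0.9 × (1−0.55) = 0.0142155
Highest score → portuguese.

portuguese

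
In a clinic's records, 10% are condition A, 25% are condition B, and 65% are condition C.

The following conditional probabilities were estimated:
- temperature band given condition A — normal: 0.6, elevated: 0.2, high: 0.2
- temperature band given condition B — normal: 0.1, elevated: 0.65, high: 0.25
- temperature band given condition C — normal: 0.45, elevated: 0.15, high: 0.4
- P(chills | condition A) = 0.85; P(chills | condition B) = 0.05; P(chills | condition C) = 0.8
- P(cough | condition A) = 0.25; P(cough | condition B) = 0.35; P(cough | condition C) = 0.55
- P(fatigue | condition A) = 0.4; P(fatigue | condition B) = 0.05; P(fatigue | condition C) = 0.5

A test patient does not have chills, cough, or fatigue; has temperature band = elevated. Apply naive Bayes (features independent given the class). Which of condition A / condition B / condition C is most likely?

condition B

condition A: 0.1 × 0.2 × (1−0.85) × (1−0.25) × (1−0.4) = 0.00135
condition B: 0.25 × 0.65 × (1−0.05) × (1−0.35) × (1−0.05) = 0.0953265625
condition C: 0.65 × 0.15 × (1−0.8) × (1−0.55) × (1−0.5) = 0.0043875
Highest score → condition B.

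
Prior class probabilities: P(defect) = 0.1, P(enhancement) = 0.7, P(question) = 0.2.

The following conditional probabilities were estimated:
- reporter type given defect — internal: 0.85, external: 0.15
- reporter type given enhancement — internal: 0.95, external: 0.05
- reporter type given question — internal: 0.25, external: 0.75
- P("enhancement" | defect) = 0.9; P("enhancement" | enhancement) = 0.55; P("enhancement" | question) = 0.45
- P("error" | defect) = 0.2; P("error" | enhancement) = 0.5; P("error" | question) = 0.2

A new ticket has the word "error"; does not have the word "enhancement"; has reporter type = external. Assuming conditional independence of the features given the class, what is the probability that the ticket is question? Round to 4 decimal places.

defect: 0.1 × 0.15 × (1−0.9) × 0.2 = 0.0003
enhancement: 0.7 × 0.05 × (1−0.55) × 0.5 = 0.007875
question: 0.2 × 0.75 × (1−0.45) × 0.2 = 0.0165
P(question | x) = 0.0165 / 0.024675 ≈ 0.6687

0.6687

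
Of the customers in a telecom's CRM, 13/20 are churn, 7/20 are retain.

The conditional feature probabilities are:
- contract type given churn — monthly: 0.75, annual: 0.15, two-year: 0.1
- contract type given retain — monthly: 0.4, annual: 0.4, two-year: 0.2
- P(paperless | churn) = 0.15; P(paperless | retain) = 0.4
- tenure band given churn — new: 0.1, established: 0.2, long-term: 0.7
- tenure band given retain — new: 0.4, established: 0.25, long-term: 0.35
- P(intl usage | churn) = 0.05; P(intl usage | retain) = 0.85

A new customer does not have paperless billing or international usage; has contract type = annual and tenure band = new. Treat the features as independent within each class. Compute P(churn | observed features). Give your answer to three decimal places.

churn: 0.65 × 0.15 × (1−0.15) × 0.1 × (1−0.05) = 0.007873125
retain: 0.35 × 0.4 × (1−0.4) × 0.4 × (1−0.85) = 0.00504
P(churn | x) = 0.007873125 / 0.012913125 ≈ 0.610

0.610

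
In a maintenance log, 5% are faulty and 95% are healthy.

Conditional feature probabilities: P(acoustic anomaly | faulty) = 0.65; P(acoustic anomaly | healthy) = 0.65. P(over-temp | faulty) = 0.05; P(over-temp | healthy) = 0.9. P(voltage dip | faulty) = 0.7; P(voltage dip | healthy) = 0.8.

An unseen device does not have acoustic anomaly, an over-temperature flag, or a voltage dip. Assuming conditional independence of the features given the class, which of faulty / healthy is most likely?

faulty: 0.05 × (1−0.65) × (1−0.05) × (1−0.7) = 0.0049875
healthy: 0.95 × (1−0.65) × (1−0.9) × (1−0.8) = 0.00665
Highest score → healthy.

healthy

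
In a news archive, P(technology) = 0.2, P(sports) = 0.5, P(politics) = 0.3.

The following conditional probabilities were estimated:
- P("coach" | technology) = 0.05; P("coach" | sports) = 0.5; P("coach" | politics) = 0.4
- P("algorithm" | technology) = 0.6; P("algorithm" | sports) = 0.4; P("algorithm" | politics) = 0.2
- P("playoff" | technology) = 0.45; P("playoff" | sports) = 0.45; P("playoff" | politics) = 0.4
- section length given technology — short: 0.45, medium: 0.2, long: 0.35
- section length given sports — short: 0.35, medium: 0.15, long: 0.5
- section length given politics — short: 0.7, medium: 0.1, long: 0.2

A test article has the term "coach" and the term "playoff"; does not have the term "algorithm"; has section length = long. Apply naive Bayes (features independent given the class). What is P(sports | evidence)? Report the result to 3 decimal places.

0.802

technology: 0.2 × 0.05 × (1−0.6) × 0.45 × 0.35 = 0.00063
sports: 0.5 × 0.5 × (1−0.4) × 0.45 × 0.5 = 0.03375
politics: 0.3 × 0.4 × (1−0.2) × 0.4 × 0.2 = 0.00768
P(sports | x) = 0.03375 / 0.04206 ≈ 0.802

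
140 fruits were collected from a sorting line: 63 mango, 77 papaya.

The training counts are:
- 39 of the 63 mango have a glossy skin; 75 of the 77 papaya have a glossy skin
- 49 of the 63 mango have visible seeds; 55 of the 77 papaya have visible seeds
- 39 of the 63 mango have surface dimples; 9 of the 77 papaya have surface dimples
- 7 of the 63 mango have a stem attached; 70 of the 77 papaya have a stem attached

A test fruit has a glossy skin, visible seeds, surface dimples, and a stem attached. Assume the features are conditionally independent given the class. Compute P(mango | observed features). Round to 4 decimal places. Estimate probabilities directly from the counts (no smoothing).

mango: (63/140) × (39/63) × (49/63) × (39/63) × (7/63) ≈ 0.014903
papaya: (77/140) × (75/77) × (55/77) × (9/77) × (70/77) ≈ 0.0406597
P(mango | x) = 0.014903 / 0.0555627 ≈ 0.2682

0.2682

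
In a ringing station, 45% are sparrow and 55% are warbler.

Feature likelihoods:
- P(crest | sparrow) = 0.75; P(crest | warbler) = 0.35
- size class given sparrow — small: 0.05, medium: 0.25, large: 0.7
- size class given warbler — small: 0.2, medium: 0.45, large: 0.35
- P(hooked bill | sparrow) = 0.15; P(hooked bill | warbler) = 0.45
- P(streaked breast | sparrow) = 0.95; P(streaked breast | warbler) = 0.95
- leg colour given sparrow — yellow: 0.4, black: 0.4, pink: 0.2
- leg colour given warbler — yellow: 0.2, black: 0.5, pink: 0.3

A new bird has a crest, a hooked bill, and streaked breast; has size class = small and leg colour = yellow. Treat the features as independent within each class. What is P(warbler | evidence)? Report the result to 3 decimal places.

0.774

sparrow: 0.45 × 0.75 × 0.05 × 0.15 × 0.95 × 0.4 = 0.000961875
warbler: 0.55 × 0.35 × 0.2 × 0.45 × 0.95 × 0.2 = 0.00329175
P(warbler | x) = 0.00329175 / 0.004253625 ≈ 0.774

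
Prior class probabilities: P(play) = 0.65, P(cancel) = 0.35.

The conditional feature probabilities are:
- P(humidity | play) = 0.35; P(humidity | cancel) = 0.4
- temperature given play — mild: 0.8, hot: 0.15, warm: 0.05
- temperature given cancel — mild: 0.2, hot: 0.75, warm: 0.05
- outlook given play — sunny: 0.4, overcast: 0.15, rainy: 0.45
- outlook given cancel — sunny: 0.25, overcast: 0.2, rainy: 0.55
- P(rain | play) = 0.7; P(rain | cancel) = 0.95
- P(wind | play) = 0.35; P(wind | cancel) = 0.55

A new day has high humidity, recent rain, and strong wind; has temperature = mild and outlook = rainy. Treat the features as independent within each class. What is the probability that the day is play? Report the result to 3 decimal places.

0.714

play: 0.65 × 0.35 × 0.8 × 0.45 × 0.7 × 0.35 = 0.0200655
cancel: 0.35 × 0.4 × 0.2 × 0.55 × 0.95 × 0.55 = 0.0080465
P(play | x) = 0.0200655 / 0.028112 ≈ 0.714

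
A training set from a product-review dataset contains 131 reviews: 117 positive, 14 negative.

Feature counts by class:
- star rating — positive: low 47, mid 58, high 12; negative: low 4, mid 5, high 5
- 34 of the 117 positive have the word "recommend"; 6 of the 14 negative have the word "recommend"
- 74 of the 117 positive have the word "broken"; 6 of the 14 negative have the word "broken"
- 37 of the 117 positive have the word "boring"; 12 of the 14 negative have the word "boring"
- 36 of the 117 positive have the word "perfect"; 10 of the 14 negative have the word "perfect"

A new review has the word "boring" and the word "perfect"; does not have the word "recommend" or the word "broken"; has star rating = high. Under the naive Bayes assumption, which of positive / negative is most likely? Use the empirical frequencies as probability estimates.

negative

positive: (117/131) × (12/117) × (83/117) × (43/117) × (37/117) × (36/117) ≈ 0.0023239
negative: (14/131) × (5/14) × (8/14) × (8/14) × (12/14) × (10/14) ≈ 0.00763041
Highest score → negative.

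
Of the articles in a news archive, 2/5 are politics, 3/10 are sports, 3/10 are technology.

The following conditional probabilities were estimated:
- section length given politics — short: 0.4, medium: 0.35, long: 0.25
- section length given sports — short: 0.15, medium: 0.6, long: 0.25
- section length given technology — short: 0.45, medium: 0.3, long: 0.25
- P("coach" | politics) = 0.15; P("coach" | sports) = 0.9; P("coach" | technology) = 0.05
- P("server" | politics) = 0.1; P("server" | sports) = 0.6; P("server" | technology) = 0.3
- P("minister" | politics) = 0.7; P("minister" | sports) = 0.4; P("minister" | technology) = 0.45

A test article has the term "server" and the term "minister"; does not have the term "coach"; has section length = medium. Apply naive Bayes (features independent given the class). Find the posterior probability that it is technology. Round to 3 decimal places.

0.477

politics: 0.4 × 0.35 × (1−0.15) × 0.1 × 0.7 = 0.00833
sports: 0.3 × 0.6 × (1−0.9) × 0.6 × 0.4 = 0.00432
technology: 0.3 × 0.3 × (1−0.05) × 0.3 × 0.45 = 0.0115425
P(technology | x) = 0.0115425 / 0.0241925 ≈ 0.477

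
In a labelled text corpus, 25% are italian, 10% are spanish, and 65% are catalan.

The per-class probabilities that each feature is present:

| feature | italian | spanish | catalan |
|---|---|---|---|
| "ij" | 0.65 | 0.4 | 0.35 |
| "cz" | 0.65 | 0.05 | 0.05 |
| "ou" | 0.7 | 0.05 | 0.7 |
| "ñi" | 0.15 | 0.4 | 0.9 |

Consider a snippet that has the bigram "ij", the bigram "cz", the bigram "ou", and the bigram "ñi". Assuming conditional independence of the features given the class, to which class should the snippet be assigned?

italian

italian: 0.25 × 0.65 × 0.65 × 0.7 × 0.15 = 0.011090625
spanish: 0.1 × 0.4 × 0.05 × 0.05 × 0.4 = 0.00004
catalan: 0.65 × 0.35 × 0.05 × 0.7 × 0.9 = 0.00716625
Highest score → italian.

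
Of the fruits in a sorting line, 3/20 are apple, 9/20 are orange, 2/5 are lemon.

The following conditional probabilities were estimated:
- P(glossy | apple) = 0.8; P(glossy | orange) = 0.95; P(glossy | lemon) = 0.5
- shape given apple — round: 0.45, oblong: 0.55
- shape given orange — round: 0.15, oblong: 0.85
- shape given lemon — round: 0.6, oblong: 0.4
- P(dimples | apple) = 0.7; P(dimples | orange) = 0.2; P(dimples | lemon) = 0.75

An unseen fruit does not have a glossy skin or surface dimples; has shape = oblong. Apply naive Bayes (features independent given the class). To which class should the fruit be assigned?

apple: 0.15 × (1−0.8) × 0.55 × (1−0.7) = 0.00495
orange: 0.45 × (1−0.95) × 0.85 × (1−0.2) = 0.0153
lemon: 0.4 × (1−0.5) × 0.4 × (1−0.75) = 0.02
Highest score → lemon.

lemon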